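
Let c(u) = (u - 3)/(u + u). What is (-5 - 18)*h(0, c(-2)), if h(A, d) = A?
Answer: 0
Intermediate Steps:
c(u) = (-3 + u)/(2*u) (c(u) = (-3 + u)/((2*u)) = (-3 + u)*(1/(2*u)) = (-3 + u)/(2*u))
(-5 - 18)*h(0, c(-2)) = (-5 - 18)*0 = -23*0 = 0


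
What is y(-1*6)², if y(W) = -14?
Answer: 196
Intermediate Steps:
y(-1*6)² = (-14)² = 196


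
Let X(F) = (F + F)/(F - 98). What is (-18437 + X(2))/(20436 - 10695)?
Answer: -442489/233784 ≈ -1.8927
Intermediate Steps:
X(F) = 2*F/(-98 + F) (X(F) = (2*F)/(-98 + F) = 2*F/(-98 + F))
(-18437 + X(2))/(20436 - 10695) = (-18437 + 2*2/(-98 + 2))/(20436 - 10695) = (-18437 + 2*2/(-96))/9741 = (-18437 + 2*2*(-1/96))*(1/9741) = (-18437 - 1/24)*(1/9741) = -442489/24*1/9741 = -442489/233784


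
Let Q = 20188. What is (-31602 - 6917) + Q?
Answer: -18331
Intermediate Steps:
(-31602 - 6917) + Q = (-31602 - 6917) + 20188 = -38519 + 20188 = -18331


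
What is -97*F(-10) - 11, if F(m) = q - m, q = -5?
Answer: -496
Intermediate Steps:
F(m) = -5 - m
-97*F(-10) - 11 = -97*(-5 - 1*(-10)) - 11 = -97*(-5 + 10) - 11 = -97*5 - 11 = -485 - 11 = -496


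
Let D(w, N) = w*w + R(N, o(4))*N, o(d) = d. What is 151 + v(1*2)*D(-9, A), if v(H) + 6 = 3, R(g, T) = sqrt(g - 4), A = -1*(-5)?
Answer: -107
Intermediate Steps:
A = 5
R(g, T) = sqrt(-4 + g)
v(H) = -3 (v(H) = -6 + 3 = -3)
D(w, N) = w**2 + N*sqrt(-4 + N) (D(w, N) = w*w + sqrt(-4 + N)*N = w**2 + N*sqrt(-4 + N))
151 + v(1*2)*D(-9, A) = 151 - 3*((-9)**2 + 5*sqrt(-4 + 5)) = 151 - 3*(81 + 5*sqrt(1)) = 151 - 3*(81 + 5*1) = 151 - 3*(81 + 5) = 151 - 3*86 = 151 - 258 = -107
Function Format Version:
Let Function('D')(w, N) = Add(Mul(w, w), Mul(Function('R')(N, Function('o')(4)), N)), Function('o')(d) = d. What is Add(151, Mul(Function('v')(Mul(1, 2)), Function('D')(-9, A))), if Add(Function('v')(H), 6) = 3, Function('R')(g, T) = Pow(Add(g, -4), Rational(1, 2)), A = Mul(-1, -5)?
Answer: -107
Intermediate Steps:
A = 5
Function('R')(g, T) = Pow(Add(-4, g), Rational(1, 2))
Function('v')(H) = -3 (Function('v')(H) = Add(-6, 3) = -3)
Function('D')(w, N) = Add(Pow(w, 2), Mul(N, Pow(Add(-4, N), Rational(1, 2)))) (Function('D')(w, N) = Add(Mul(w, w), Mul(Pow(Add(-4, N), Rational(1, 2)), N)) = Add(Pow(w, 2), Mul(N, Pow(Add(-4, N), Rational(1, 2)))))
Add(151, Mul(Function('v')(Mul(1, 2)), Function('D')(-9, A))) = Add(151, Mul(-3, Add(Pow(-9, 2), Mul(5, Pow(Add(-4, 5), Rational(1, 2)))))) = Add(151, Mul(-3, Add(81, Mul(5, Pow(1, Rational(1, 2)))))) = Add(151, Mul(-3, Add(81, Mul(5, 1)))) = Add(151, Mul(-3, Add(81, 5))) = Add(151, Mul(-3, 86)) = Add(151, -258) = -107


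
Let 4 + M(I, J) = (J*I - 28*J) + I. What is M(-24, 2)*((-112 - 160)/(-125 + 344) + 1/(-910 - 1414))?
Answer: 6955817/42413 ≈ 164.00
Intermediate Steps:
M(I, J) = -4 + I - 28*J + I*J (M(I, J) = -4 + ((J*I - 28*J) + I) = -4 + ((I*J - 28*J) + I) = -4 + ((-28*J + I*J) + I) = -4 + (I - 28*J + I*J) = -4 + I - 28*J + I*J)
M(-24, 2)*((-112 - 160)/(-125 + 344) + 1/(-910 - 1414)) = (-4 - 24 - 28*2 - 24*2)*((-112 - 160)/(-125 + 344) + 1/(-910 - 1414)) = (-4 - 24 - 56 - 48)*(-272/219 + 1/(-2324)) = -132*(-272*1/219 - 1/2324) = -132*(-272/219 - 1/2324) = -132*(-632347/508956) = 6955817/42413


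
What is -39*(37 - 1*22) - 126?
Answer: -711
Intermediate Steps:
-39*(37 - 1*22) - 126 = -39*(37 - 22) - 126 = -39*15 - 126 = -585 - 126 = -711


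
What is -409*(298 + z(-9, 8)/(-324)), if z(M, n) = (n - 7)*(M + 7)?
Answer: -19745293/162 ≈ -1.2188e+5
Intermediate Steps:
z(M, n) = (-7 + n)*(7 + M)
-409*(298 + z(-9, 8)/(-324)) = -409*(298 + (-49 - 7*(-9) + 7*8 - 9*8)/(-324)) = -409*(298 + (-49 + 63 + 56 - 72)*(-1/324)) = -409*(298 - 2*(-1/324)) = -409*(298 + 1/162) = -409*48277/162 = -19745293/162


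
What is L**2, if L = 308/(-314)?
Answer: 23716/24649 ≈ 0.96215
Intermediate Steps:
L = -154/157 (L = 308*(-1/314) = -154/157 ≈ -0.98089)
L**2 = (-154/157)**2 = 23716/24649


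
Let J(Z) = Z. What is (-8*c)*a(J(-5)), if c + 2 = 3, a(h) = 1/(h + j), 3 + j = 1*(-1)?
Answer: 8/9 ≈ 0.88889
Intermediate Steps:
j = -4 (j = -3 + 1*(-1) = -3 - 1 = -4)
a(h) = 1/(-4 + h) (a(h) = 1/(h - 4) = 1/(-4 + h))
c = 1 (c = -2 + 3 = 1)
(-8*c)*a(J(-5)) = (-8*1)/(-4 - 5) = -8/(-9) = -8*(-⅑) = 8/9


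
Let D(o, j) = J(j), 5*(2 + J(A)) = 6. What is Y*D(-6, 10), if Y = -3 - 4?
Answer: 28/5 ≈ 5.6000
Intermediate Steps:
J(A) = -⅘ (J(A) = -2 + (⅕)*6 = -2 + 6/5 = -⅘)
D(o, j) = -⅘
Y = -7
Y*D(-6, 10) = -7*(-⅘) = 28/5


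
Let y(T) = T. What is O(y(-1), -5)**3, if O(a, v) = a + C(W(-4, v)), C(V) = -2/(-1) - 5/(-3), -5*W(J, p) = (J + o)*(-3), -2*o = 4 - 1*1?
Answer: 512/27 ≈ 18.963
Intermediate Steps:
o = -3/2 (o = -(4 - 1*1)/2 = -(4 - 1)/2 = -1/2*3 = -3/2 ≈ -1.5000)
W(J, p) = -9/10 + 3*J/5 (W(J, p) = -(J - 3/2)*(-3)/5 = -(-3/2 + J)*(-3)/5 = -(9/2 - 3*J)/5 = -9/10 + 3*J/5)
C(V) = 11/3 (C(V) = -2*(-1) - 5*(-1/3) = 2 + 5/3 = 11/3)
O(a, v) = 11/3 + a (O(a, v) = a + 11/3 = 11/3 + a)
O(y(-1), -5)**3 = (11/3 - 1)**3 = (8/3)**3 = 512/27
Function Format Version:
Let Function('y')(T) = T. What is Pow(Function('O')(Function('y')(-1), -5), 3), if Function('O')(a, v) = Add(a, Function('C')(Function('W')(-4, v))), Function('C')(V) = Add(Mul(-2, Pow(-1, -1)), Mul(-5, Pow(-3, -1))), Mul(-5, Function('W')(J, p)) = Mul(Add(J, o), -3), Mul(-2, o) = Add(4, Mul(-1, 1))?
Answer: Rational(512, 27) ≈ 18.963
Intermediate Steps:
o = Rational(-3, 2) (o = Mul(Rational(-1, 2), Add(4, Mul(-1, 1))) = Mul(Rational(-1, 2), Add(4, -1)) = Mul(Rational(-1, 2), 3) = Rational(-3, 2) ≈ -1.5000)
Function('W')(J, p) = Add(Rational(-9, 10), Mul(Rational(3, 5), J)) (Function('W')(J, p) = Mul(Rational(-1, 5), Mul(Add(J, Rational(-3, 2)), -3)) = Mul(Rational(-1, 5), Mul(Add(Rational(-3, 2), J), -3)) = Mul(Rational(-1, 5), Add(Rational(9, 2), Mul(-3, J))) = Add(Rational(-9, 10), Mul(Rational(3, 5), J)))
Function('C')(V) = Rational(11, 3) (Function('C')(V) = Add(Mul(-2, -1), Mul(-5, Rational(-1, 3))) = Add(2, Rational(5, 3)) = Rational(11, 3))
Function('O')(a, v) = Add(Rational(11, 3), a) (Function('O')(a, v) = Add(a, Rational(11, 3)) = Add(Rational(11, 3), a))
Pow(Function('O')(Function('y')(-1), -5), 3) = Pow(Add(Rational(11, 3), -1), 3) = Pow(Rational(8, 3), 3) = Rational(512, 27)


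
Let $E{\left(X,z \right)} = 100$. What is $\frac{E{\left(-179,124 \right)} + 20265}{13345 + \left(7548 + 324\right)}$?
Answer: $\frac{20365}{21217} \approx 0.95984$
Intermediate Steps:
$\frac{E{\left(-179,124 \right)} + 20265}{13345 + \left(7548 + 324\right)} = \frac{100 + 20265}{13345 + \left(7548 + 324\right)} = \frac{20365}{13345 + 7872} = \frac{20365}{21217}$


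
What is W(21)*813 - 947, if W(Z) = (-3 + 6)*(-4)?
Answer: -10703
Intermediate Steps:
W(Z) = -12 (W(Z) = 3*(-4) = -12)
W(21)*813 - 947 = -12*813 - 947 = -9756 - 947 = -10703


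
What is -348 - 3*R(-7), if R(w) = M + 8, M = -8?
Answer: -348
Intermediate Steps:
R(w) = 0 (R(w) = -8 + 8 = 0)
-348 - 3*R(-7) = -348 - 3*0 = -348 + 0 = -348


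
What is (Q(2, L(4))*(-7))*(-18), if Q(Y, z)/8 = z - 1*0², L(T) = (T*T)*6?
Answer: 96768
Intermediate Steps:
L(T) = 6*T² (L(T) = T²*6 = 6*T²)
Q(Y, z) = 8*z (Q(Y, z) = 8*(z - 1*0²) = 8*(z - 1*0) = 8*(z + 0) = 8*z)
(Q(2, L(4))*(-7))*(-18) = ((8*(6*4²))*(-7))*(-18) = ((8*(6*16))*(-7))*(-18) = ((8*96)*(-7))*(-18) = (768*(-7))*(-18) = -5376*(-18) = 96768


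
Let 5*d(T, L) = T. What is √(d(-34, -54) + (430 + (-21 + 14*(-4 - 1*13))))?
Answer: √4105/5 ≈ 12.814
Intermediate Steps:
d(T, L) = T/5
√(d(-34, -54) + (430 + (-21 + 14*(-4 - 1*13)))) = √((⅕)*(-34) + (430 + (-21 + 14*(-4 - 1*13)))) = √(-34/5 + (430 + (-21 + 14*(-4 - 13)))) = √(-34/5 + (430 + (-21 + 14*(-17)))) = √(-34/5 + (430 + (-21 - 238))) = √(-34/5 + (430 - 259)) = √(-34/5 + 171) = √(821/5) = √4105/5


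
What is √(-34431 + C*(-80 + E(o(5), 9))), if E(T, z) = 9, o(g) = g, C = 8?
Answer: I*√34999 ≈ 187.08*I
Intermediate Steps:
√(-34431 + C*(-80 + E(o(5), 9))) = √(-34431 + 8*(-80 + 9)) = √(-34431 + 8*(-71)) = √(-34431 - 568) = √(-34999) = I*√34999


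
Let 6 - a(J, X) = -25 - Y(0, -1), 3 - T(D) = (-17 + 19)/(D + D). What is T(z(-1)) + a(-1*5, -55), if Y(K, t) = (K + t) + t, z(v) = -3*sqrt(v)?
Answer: 32 - I/3 ≈ 32.0 - 0.33333*I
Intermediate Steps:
Y(K, t) = K + 2*t
T(D) = 3 - 1/D (T(D) = 3 - (-17 + 19)/(D + D) = 3 - 2/(2*D) = 3 - 2*1/(2*D) = 3 - 1/D)
a(J, X) = 29 (a(J, X) = 6 - (-25 - (0 + 2*(-1))) = 6 - (-25 - (0 - 2)) = 6 - (-25 - 1*(-2)) = 6 - (-25 + 2) = 6 - 1*(-23) = 6 + 23 = 29)
T(z(-1)) + a(-1*5, -55) = (3 - 1/((-3*I))) + 29 = (3 - I/3) + 29 = 32 - I/3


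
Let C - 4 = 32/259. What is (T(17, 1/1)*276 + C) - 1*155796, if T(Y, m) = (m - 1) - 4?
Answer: -40636032/259 ≈ -1.5690e+5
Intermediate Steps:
C = 1068/259 (C = 4 + 32/259 = 1068/259 ≈ 4.1236)
T(Y, m) = -5 + m (T(Y, m) = (-1 + m) - 4 = -5 + m)
(T(17, 1/1)*276 + C) - 1*155796 = ((-5 + 1/1)*276 + 1068/259) - 1*155796 = ((-5 + 1)*276 + 1068/259) - 155796 = (-4*276 + 1068/259) - 155796 = (-1104 + 1068/259) - 155796 = -284868/259 - 155796 = -40636032/259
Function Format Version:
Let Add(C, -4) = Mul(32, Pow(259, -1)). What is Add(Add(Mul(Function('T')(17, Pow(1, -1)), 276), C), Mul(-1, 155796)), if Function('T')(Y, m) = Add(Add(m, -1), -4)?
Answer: Rational(-40636032, 259) ≈ -1.5690e+5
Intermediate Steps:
C = Rational(1068, 259) (C = Add(4, Mul(32, Pow(259, -1))) = Add(4, Mul(32, Rational(1, 259))) = Add(4, Rational(32, 259)) = Rational(1068, 259) ≈ 4.1236)
Function('T')(Y, m) = Add(-5, m) (Function('T')(Y, m) = Add(Add(-1, m), -4) = Add(-5, m))
Add(Add(Mul(Function('T')(17, Pow(1, -1)), 276), C), Mul(-1, 155796)) = Add(Add(Mul(Add(-5, Pow(1, -1)), 276), Rational(1068, 259)), Mul(-1, 155796)) = Add(Add(Mul(Add(-5, 1), 276), Rational(1068, 259)), -155796) = Add(Add(Mul(-4, 276), Rational(1068, 259)), -155796) = Add(Add(-1104, Rational(1068, 259)), -155796) = Add(Rational(-284868, 259), -155796) = Rational(-40636032, 259)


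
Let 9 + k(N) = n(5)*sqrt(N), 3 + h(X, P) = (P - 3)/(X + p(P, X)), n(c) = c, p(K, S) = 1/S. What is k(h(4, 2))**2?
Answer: 2/17 - 90*I*sqrt(935)/17 ≈ 0.11765 - 161.88*I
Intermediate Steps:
h(X, P) = -3 + (-3 + P)/(X + 1/X) (h(X, P) = -3 + (P - 3)/(X + 1/X) = -3 + (-3 + P)/(X + 1/X))
k(N) = -9 + 5*sqrt(N)
k(h(4, 2))**2 = (-9 + 5*sqrt((-3 - 1*4*(3 - 1*2 + 3*4))/(1 + 4**2)))**2 = (-9 + 5*sqrt((-3 - 1*4*(3 - 2 + 12))/(1 + 16)))**2 = (-9 + 5*sqrt((-3 - 1*4*13)/17))**2 = (-9 + 5*sqrt((-3 - 52)/17))**2 = (-9 + 5*sqrt((1/17)*(-55)))**2 = (-9 + 5*sqrt(-55/17))**2 = (-9 + 5*(I*sqrt(935)/17))**2 = (-9 + 5*I*sqrt(935)/17)**2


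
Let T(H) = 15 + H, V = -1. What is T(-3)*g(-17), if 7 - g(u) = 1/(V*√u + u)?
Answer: 254/3 - 2*I*√17/51 ≈ 84.667 - 0.16169*I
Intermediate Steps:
g(u) = 7 - 1/(u - √u) (g(u) = 7 - 1/(-√u + u) = 7 - 1/(u - √u))
T(-3)*g(-17) = (15 - 3)*((1 - 7*(-17) + 7*√(-17))/(√(-17) - 1*(-17))) = 12*((1 + 119 + 7*(I*√17))/(I*√17 + 17)) = 12*((1 + 119 + 7*I*√17)/(17 + I*√17)) = 12*((120 + 7*I*√17)/(17 + I*√17)) = 12*(120 + 7*I*√17)/(17 + I*√17)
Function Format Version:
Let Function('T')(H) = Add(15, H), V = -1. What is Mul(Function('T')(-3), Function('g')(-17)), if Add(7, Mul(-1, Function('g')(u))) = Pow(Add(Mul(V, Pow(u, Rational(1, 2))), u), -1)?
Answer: Add(Rational(254, 3), Mul(Rational(-2, 51), I, Pow(17, Rational(1, 2)))) ≈ Add(84.667, Mul(-0.16169, I))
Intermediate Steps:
Function('g')(u) = Add(7, Mul(-1, Pow(Add(u, Mul(-1, Pow(u, Rational(1, 2)))), -1))) (Function('g')(u) = Add(7, Mul(-1, Pow(Add(Mul(-1, Pow(u, Rational(1, 2))), u), -1))) = Add(7, Mul(-1, Pow(Add(u, Mul(-1, Pow(u, Rational(1, 2)))), -1))))
Mul(Function('T')(-3), Function('g')(-17)) = Mul(Add(15, -3), Mul(Pow(Add(Pow(-17, Rational(1, 2)), Mul(-1, -17)), -1), Add(1, Mul(-7, -17), Mul(7, Pow(-17, Rational(1, 2)))))) = Mul(12, Mul(Pow(Add(Mul(I, Pow(17, Rational(1, 2))), 17), -1), Add(1, 119, Mul(7, Mul(I, Pow(17, Rational(1, 2))))))) = Mul(12, Mul(Pow(Add(17, Mul(I, Pow(17, Rational(1, 2)))), -1), Add(1, 119, Mul(7, I, Pow(17, Rational(1, 2)))))) = Mul(12, Mul(Pow(Add(17, Mul(I, Pow(17, Rational(1, 2)))), -1), Add(120, Mul(7, I, Pow(17, Rational(1, 2)))))) = Mul(12, Pow(Add(17, Mul(I, Pow(17, Rational(1, 2)))), -1), Add(120, Mul(7, I, Pow(17, Rational(1, 2)))))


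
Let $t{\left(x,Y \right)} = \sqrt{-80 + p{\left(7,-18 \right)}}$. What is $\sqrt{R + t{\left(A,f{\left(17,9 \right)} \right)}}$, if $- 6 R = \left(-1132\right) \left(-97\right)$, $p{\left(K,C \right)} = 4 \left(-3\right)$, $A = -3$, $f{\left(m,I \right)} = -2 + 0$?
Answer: $\frac{\sqrt{-164706 + 18 i \sqrt{23}}}{3} \approx 0.035451 + 135.28 i$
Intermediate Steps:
$f{\left(m,I \right)} = -2$
$p{\left(K,C \right)} = -12$
$t{\left(x,Y \right)} = 2 i \sqrt{23}$ ($t{\left(x,Y \right)} = \sqrt{-80 - 12} = \sqrt{-92} = 2 i \sqrt{23}$)
$R = - \frac{54902}{3}$ ($R = - \frac{\left(-1132\right) \left(-97\right)}{6} = \left(- \frac{1}{6}\right) 109804 = - \frac{54902}{3} \approx -18301.0$)
$\sqrt{R + t{\left(A,f{\left(17,9 \right)} \right)}} = \sqrt{- \frac{54902}{3} + 2 i \sqrt{23}}$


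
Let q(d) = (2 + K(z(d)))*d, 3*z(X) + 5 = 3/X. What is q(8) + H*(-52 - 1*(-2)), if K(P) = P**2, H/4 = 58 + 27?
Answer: -1221479/72 ≈ -16965.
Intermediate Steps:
H = 340 (H = 4*(58 + 27) = 4*85 = 340)
z(X) = -5/3 + 1/X (z(X) = -5/3 + (3/X)/3 = -5/3 + 1/X)
q(d) = d*(2 + (-5/3 + 1/d)**2) (q(d) = (2 + (-5/3 + 1/d)**2)*d = d*(2 + (-5/3 + 1/d)**2))
q(8) + H*(-52 - 1*(-2)) = (-10/3 + 1/8 + (43/9)*8) + 340*(-52 - 1*(-2)) = (-10/3 + 1/8 + 344/9) + 340*(-52 + 2) = 2521/72 + 340*(-50) = 2521/72 - 17000 = -1221479/72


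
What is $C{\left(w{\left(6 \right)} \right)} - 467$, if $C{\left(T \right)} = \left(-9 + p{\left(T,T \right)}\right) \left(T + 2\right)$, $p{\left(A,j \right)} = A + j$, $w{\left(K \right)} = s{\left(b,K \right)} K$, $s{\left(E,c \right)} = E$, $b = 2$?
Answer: $-257$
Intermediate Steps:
$w{\left(K \right)} = 2 K$
$C{\left(T \right)} = \left(-9 + 2 T\right) \left(2 + T\right)$ ($C{\left(T \right)} = \left(-9 + \left(T + T\right)\right) \left(T + 2\right) = \left(-9 + 2 T\right) \left(2 + T\right)$)
$C{\left(w{\left(6 \right)} \right)} - 467 = \left(-18 - 5 \cdot 2 \cdot 6 + 2 \left(2 \cdot 6\right)^{2}\right) - 467 = \left(-18 - 60 + 2 \cdot 12^{2}\right) - 467 = \left(-18 - 60 + 2 \cdot 144\right) - 467 = \left(-18 - 60 + 288\right) - 467 = 210 - 467 = -257$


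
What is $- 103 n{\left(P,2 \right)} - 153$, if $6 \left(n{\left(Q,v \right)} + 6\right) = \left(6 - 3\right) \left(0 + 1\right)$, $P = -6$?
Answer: $\frac{827}{2} \approx 413.5$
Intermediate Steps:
$n{\left(Q,v \right)} = - \frac{11}{2}$ ($n{\left(Q,v \right)} = -6 + \frac{\left(6 - 3\right) \left(0 + 1\right)}{6} = -6 + \frac{3 \cdot 1}{6} = -6 + \frac{1}{6} \cdot 3 = -6 + \frac{1}{2} = - \frac{11}{2}$)
$- 103 n{\left(P,2 \right)} - 153 = \left(-103\right) \left(- \frac{11}{2}\right) - 153 = \frac{1133}{2} - 153 = \frac{827}{2}$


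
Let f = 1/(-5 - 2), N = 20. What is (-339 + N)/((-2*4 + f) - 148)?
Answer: 2233/1093 ≈ 2.0430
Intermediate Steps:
f = -⅐ (f = 1/(-7) = -⅐ ≈ -0.14286)
(-339 + N)/((-2*4 + f) - 148) = (-339 + 20)/((-2*4 - ⅐) - 148) = -319/((-8 - ⅐) - 148) = -319/(-57/7 - 148) = -319/(-1093/7) = -319*(-7/1093) = 2233/1093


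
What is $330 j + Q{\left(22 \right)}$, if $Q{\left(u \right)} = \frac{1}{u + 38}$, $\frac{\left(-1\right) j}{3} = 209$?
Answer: $- \frac{12414599}{60} \approx -2.0691 \cdot 10^{5}$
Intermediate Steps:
$j = -627$ ($j = \left(-3\right) 209 = -627$)
$Q{\left(u \right)} = \frac{1}{38 + u}$
$330 j + Q{\left(22 \right)} = 330 \left(-627\right) + \frac{1}{38 + 22} = -206910 + \frac{1}{60} = - \frac{12414599}{60}$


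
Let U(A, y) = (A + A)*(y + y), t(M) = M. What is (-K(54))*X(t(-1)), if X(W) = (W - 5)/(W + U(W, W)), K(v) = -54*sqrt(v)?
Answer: -324*sqrt(6) ≈ -793.63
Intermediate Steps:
U(A, y) = 4*A*y (U(A, y) = (2*A)*(2*y) = 4*A*y)
X(W) = (-5 + W)/(W + 4*W**2) (X(W) = (W - 5)/(W + 4*W*W) = (-5 + W)/(W + 4*W**2))
(-K(54))*X(t(-1)) = (-(-54)*sqrt(54))*((-5 - 1)/((-1)*(1 + 4*(-1)))) = (-(-54)*3*sqrt(6))*(-1*(-6)/(1 - 4)) = (-(-162)*sqrt(6))*(-1*(-6)/(-3)) = (162*sqrt(6))*(-1*(-1/3)*(-6)) = (162*sqrt(6))*(-2) = -324*sqrt(6)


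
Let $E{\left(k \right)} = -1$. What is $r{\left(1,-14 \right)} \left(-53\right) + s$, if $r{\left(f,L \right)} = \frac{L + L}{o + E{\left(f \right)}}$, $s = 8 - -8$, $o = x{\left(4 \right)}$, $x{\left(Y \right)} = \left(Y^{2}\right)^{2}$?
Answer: $\frac{5564}{255} \approx 21.82$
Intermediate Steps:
$x{\left(Y \right)} = Y^{4}$
$o = 256$ ($o = 4^{4} = 256$)
$s = 16$ ($s = 8 + 8 = 16$)
$r{\left(f,L \right)} = \frac{2 L}{255}$ ($r{\left(f,L \right)} = \frac{L + L}{256 - 1} = \frac{2 L}{255}$)
$r{\left(1,-14 \right)} \left(-53\right) + s = \frac{2}{255} \left(-14\right) \left(-53\right) + 16 = \left(- \frac{28}{255}\right) \left(-53\right) + 16 = \frac{1484}{255} + 16 = \frac{5564}{255}$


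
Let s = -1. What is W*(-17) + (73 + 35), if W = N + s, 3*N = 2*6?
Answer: 57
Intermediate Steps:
N = 4 (N = (2*6)/3 = (1/3)*12 = 4)
W = 3 (W = 4 - 1 = 3)
W*(-17) + (73 + 35) = 3*(-17) + (73 + 35) = -51 + 108 = 57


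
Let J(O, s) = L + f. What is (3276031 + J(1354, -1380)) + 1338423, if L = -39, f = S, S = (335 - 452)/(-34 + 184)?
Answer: 230720711/50 ≈ 4.6144e+6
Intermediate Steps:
S = -39/50 (S = -117/150 = -117*1/150 = -39/50 ≈ -0.78000)
f = -39/50 ≈ -0.78000
J(O, s) = -1989/50 (J(O, s) = -39 - 39/50 = -1989/50)
(3276031 + J(1354, -1380)) + 1338423 = (3276031 - 1989/50) + 1338423 = 163799561/50 + 1338423 = 230720711/50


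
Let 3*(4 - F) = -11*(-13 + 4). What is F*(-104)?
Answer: 3016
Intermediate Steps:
F = -29 (F = 4 - (-11)*(-13 + 4)/3 = 4 - (-11)*(-9)/3 = 4 - 1/3*99 = 4 - 33 = -29)
F*(-104) = -29*(-104) = 3016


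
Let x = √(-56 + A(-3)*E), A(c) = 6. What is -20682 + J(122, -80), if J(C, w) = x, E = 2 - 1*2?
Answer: -20682 + 2*I*√14 ≈ -20682.0 + 7.4833*I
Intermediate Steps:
E = 0 (E = 2 - 2 = 0)
x = 2*I*√14 (x = √(-56 + 6*0) = √(-56 + 0) = √(-56) = 2*I*√14 ≈ 7.4833*I)
J(C, w) = 2*I*√14
-20682 + J(122, -80) = -20682 + 2*I*√14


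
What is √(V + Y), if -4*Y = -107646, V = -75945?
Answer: I*√196134/2 ≈ 221.44*I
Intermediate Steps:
Y = 53823/2 (Y = -¼*(-107646) = 53823/2 ≈ 26912.)
√(V + Y) = √(-75945 + 53823/2) = √(-98067/2) = I*√196134/2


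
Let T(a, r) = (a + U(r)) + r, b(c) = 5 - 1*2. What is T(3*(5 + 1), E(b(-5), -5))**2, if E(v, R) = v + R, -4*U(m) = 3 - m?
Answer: 3481/16 ≈ 217.56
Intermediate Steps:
U(m) = -3/4 + m/4 (U(m) = -(3 - m)/4 = -3/4 + m/4)
b(c) = 3 (b(c) = 5 - 2 = 3)
E(v, R) = R + v
T(a, r) = -3/4 + a + 5*r/4 (T(a, r) = (a + (-3/4 + r/4)) + r = (-3/4 + a + r/4) + r = -3/4 + a + 5*r/4)
T(3*(5 + 1), E(b(-5), -5))**2 = (-3/4 + 3*(5 + 1) + 5*(-5 + 3)/4)**2 = (-3/4 + 3*6 + (5/4)*(-2))**2 = (-3/4 + 18 - 5/2)**2 = (59/4)**2 = 3481/16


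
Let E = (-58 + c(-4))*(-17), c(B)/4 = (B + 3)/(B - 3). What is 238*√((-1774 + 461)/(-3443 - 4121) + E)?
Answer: 17*√684373642379/1891 ≈ 7437.1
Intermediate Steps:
c(B) = 4*(3 + B)/(-3 + B) (c(B) = 4*((B + 3)/(B - 3)) = 4*((3 + B)/(-3 + B)) = 4*(3 + B)/(-3 + B))
E = 6834/7 (E = (-58 + 4*(3 - 4)/(-3 - 4))*(-17) = (-58 + 4*(-1)/(-7))*(-17) = (-58 + 4*(-⅐)*(-1))*(-17) = (-58 + 4/7)*(-17) = -402/7*(-17) = 6834/7 ≈ 976.29)
238*√((-1774 + 461)/(-3443 - 4121) + E) = 238*√((-1774 + 461)/(-3443 - 4121) + 6834/7) = 238*√(-1313/(-7564) + 6834/7) = 238*√(-1313*(-1/7564) + 6834/7) = 238*√(1313/7564 + 6834/7) = 238*√(51701567/52948) = 238*(√684373642379/26474) = 17*√684373642379/1891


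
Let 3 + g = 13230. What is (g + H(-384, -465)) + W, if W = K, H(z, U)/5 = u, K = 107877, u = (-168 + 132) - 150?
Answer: 120174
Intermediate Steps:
u = -186 (u = -36 - 150 = -186)
g = 13227 (g = -3 + 13230 = 13227)
H(z, U) = -930 (H(z, U) = 5*(-186) = -930)
W = 107877
(g + H(-384, -465)) + W = (13227 - 930) + 107877 = 12297 + 107877 = 120174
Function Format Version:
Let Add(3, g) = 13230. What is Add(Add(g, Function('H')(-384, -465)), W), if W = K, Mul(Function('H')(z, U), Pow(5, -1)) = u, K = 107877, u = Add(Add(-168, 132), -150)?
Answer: 120174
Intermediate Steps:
u = -186 (u = Add(-36, -150) = -186)
g = 13227 (g = Add(-3, 13230) = 13227)
Function('H')(z, U) = -930 (Function('H')(z, U) = Mul(5, -186) = -930)
W = 107877
Add(Add(g, Function('H')(-384, -465)), W) = Add(Add(13227, -930), 107877) = Add(12297, 107877) = 120174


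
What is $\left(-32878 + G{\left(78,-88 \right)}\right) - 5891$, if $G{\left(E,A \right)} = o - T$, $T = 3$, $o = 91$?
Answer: $-38681$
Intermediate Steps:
$G{\left(E,A \right)} = 88$ ($G{\left(E,A \right)} = 91 - 3 = 88$)
$\left(-32878 + G{\left(78,-88 \right)}\right) - 5891 = \left(-32878 + 88\right) - 5891 = -32790 - 5891 = -38681$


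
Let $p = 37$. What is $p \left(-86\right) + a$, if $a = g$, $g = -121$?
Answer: $-3303$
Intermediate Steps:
$a = -121$
$p \left(-86\right) + a = 37 \left(-86\right) - 121 = -3182 - 121 = -3303$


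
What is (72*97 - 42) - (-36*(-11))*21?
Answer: -1374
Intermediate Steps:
(72*97 - 42) - (-36*(-11))*21 = (6984 - 42) - 396*21 = 6942 - 1*8316 = 6942 - 8316 = -1374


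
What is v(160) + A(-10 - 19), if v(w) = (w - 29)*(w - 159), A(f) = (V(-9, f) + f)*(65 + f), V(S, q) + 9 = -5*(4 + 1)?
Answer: -2137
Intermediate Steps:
V(S, q) = -34 (V(S, q) = -9 - 5*(4 + 1) = -9 - 5*5 = -9 - 25 = -34)
A(f) = (-34 + f)*(65 + f)
v(w) = (-159 + w)*(-29 + w) (v(w) = (-29 + w)*(-159 + w) = (-159 + w)*(-29 + w))
v(160) + A(-10 - 19) = (4611 + 160**2 - 188*160) + (-2210 + (-10 - 19)**2 + 31*(-10 - 19)) = (4611 + 25600 - 30080) + (-2210 + (-29)**2 + 31*(-29)) = 131 + (-2210 + 841 - 899) = 131 - 2268 = -2137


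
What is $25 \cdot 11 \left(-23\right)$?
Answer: $-6325$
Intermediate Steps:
$25 \cdot 11 \left(-23\right) = 275 \left(-23\right) = -6325$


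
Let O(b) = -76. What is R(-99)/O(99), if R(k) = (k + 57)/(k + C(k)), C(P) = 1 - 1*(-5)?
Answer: -7/1178 ≈ -0.0059423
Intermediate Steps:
C(P) = 6 (C(P) = 1 + 5 = 6)
R(k) = (57 + k)/(6 + k) (R(k) = (k + 57)/(k + 6) = (57 + k)/(6 + k))
R(-99)/O(99) = ((57 - 99)/(6 - 99))/(-76) = (-42/(-93))*(-1/76) = -1/93*(-42)*(-1/76) = (14/31)*(-1/76) = -7/1178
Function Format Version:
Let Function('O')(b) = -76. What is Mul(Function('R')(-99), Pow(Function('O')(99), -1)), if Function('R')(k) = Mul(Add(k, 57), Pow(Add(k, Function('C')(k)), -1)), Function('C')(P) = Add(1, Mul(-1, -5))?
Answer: Rational(-7, 1178) ≈ -0.0059423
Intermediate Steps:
Function('C')(P) = 6 (Function('C')(P) = Add(1, 5) = 6)
Function('R')(k) = Mul(Pow(Add(6, k), -1), Add(57, k)) (Function('R')(k) = Mul(Add(k, 57), Pow(Add(k, 6), -1)) = Mul(Add(57, k), Pow(Add(6, k), -1)) = Mul(Pow(Add(6, k), -1), Add(57, k)))
Mul(Function('R')(-99), Pow(Function('O')(99), -1)) = Mul(Mul(Pow(Add(6, -99), -1), Add(57, -99)), Pow(-76, -1)) = Mul(Mul(Pow(-93, -1), -42), Rational(-1, 76)) = Mul(Mul(Rational(-1, 93), -42), Rational(-1, 76)) = Mul(Rational(14, 31), Rational(-1, 76)) = Rational(-7, 1178)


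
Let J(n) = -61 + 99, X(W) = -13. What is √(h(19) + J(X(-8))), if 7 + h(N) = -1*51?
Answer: 2*I*√5 ≈ 4.4721*I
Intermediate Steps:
J(n) = 38
h(N) = -58 (h(N) = -7 - 1*51 = -7 - 51 = -58)
√(h(19) + J(X(-8))) = √(-58 + 38) = √(-20) = 2*I*√5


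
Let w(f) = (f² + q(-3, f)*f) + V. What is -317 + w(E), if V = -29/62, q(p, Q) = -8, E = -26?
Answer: 35125/62 ≈ 566.53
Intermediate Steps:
V = -29/62 (V = -29*1/62 = -29/62 ≈ -0.46774)
w(f) = -29/62 + f² - 8*f (w(f) = (f² - 8*f) - 29/62 = -29/62 + f² - 8*f)
-317 + w(E) = -317 + (-29/62 + (-26)² - 8*(-26)) = -317 + (-29/62 + 676 + 208) = -317 + 54779/62 = 35125/62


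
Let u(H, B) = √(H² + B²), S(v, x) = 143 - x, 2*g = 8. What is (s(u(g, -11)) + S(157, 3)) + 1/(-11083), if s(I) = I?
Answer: 1551619/11083 + √137 ≈ 151.70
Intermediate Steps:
g = 4 (g = (½)*8 = 4)
u(H, B) = √(B² + H²)
(s(u(g, -11)) + S(157, 3)) + 1/(-11083) = (√((-11)² + 4²) + (143 - 1*3)) + 1/(-11083) = (√(121 + 16) + (143 - 3)) - 1/11083 = (√137 + 140) - 1/11083 = (140 + √137) - 1/11083 = 1551619/11083 + √137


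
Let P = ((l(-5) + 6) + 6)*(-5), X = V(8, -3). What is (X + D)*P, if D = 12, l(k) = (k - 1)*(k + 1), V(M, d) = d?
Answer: -1620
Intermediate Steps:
l(k) = (1 + k)*(-1 + k) (l(k) = (-1 + k)*(1 + k) = (1 + k)*(-1 + k))
X = -3
P = -180 (P = (((-1 + (-5)**2) + 6) + 6)*(-5) = (((-1 + 25) + 6) + 6)*(-5) = ((24 + 6) + 6)*(-5) = (30 + 6)*(-5) = 36*(-5) = -180)
(X + D)*P = (-3 + 12)*(-180) = 9*(-180) = -1620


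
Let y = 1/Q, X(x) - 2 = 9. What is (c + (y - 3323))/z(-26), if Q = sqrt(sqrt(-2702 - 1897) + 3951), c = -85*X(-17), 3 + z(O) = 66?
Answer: -4258/63 + sqrt(3)/(189*sqrt(1317 + I*sqrt(511))) ≈ -67.587 - 2.1668e-6*I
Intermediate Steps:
z(O) = 63 (z(O) = -3 + 66 = 63)
X(x) = 11 (X(x) = 2 + 9 = 11)
c = -935 (c = -85*11 = -935)
Q = sqrt(3951 + 3*I*sqrt(511)) (Q = sqrt(sqrt(-4599) + 3951) = sqrt(3*I*sqrt(511) + 3951) = sqrt(3951 + 3*I*sqrt(511)) ≈ 62.859 + 0.5394*I)
y = 1/sqrt(3951 + 3*I*sqrt(511)) (y = 1/(sqrt(3951 + 3*I*sqrt(511))) = 1/sqrt(3951 + 3*I*sqrt(511)) ≈ 0.015907 - 0.0001365*I)
(c + (y - 3323))/z(-26) = (-935 + (sqrt(3)/(3*sqrt(1317 + I*sqrt(511))) - 3323))/63 = (-935 + (-3323 + sqrt(3)/(3*sqrt(1317 + I*sqrt(511)))))*(1/63) = (-4258 + sqrt(3)/(3*sqrt(1317 + I*sqrt(511))))*(1/63) = -4258/63 + sqrt(3)/(189*sqrt(1317 + I*sqrt(511)))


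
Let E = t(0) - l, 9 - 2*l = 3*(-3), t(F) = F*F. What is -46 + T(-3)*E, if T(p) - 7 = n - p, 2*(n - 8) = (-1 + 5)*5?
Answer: -298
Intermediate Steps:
t(F) = F²
l = 9 (l = 9/2 - 3*(-3)/2 = 9/2 - ½*(-9) = 9/2 + 9/2 = 9)
n = 18 (n = 8 + ((-1 + 5)*5)/2 = 8 + (4*5)/2 = 8 + (½)*20 = 8 + 10 = 18)
E = -9 (E = 0² - 1*9 = 0 - 9 = -9)
T(p) = 25 - p (T(p) = 7 + (18 - p) = 25 - p)
-46 + T(-3)*E = -46 + (25 - 1*(-3))*(-9) = -46 + (25 + 3)*(-9) = -46 + 28*(-9) = -46 - 252 = -298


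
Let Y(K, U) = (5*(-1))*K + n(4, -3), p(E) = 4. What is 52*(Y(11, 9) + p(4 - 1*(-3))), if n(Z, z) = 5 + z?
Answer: -2548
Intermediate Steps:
Y(K, U) = 2 - 5*K (Y(K, U) = (5*(-1))*K + (5 - 3) = -5*K + 2 = 2 - 5*K)
52*(Y(11, 9) + p(4 - 1*(-3))) = 52*((2 - 5*11) + 4) = 52*((2 - 55) + 4) = 52*(-53 + 4) = 52*(-49) = -2548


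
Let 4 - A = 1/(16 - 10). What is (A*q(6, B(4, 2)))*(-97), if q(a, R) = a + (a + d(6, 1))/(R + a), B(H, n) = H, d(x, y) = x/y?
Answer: -13386/5 ≈ -2677.2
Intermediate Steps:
A = 23/6 (A = 4 - 1/(16 - 10) = 4 - 1/6 = 23/6 ≈ 3.8333)
q(a, R) = a + (6 + a)/(R + a) (q(a, R) = a + (a + 6/1)/(R + a) = a + (a + 6*1)/(R + a) = a + (a + 6)/(R + a) = a + (6 + a)/(R + a))
(A*q(6, B(4, 2)))*(-97) = (23*((6 + 6 + 6**2 + 4*6)/(4 + 6))/6)*(-97) = (23*((6 + 6 + 36 + 24)/10)/6)*(-97) = (23*((1/10)*72)/6)*(-97) = ((23/6)*(36/5))*(-97) = (138/5)*(-97) = -13386/5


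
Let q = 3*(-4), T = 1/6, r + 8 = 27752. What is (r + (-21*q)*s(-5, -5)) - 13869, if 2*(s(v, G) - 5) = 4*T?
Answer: 15219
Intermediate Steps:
r = 27744 (r = -8 + 27752 = 27744)
T = 1/6 ≈ 0.16667
q = -12
s(v, G) = 16/3 (s(v, G) = 5 + (4*(1/6))/2 = 5 + (1/2)*(2/3) = 5 + 1/3 = 16/3)
(r + (-21*q)*s(-5, -5)) - 13869 = (27744 - 21*(-12)*(16/3)) - 13869 = (27744 + 252*(16/3)) - 13869 = (27744 + 1344) - 13869 = 29088 - 13869 = 15219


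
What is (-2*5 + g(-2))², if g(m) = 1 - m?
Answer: 49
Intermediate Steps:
(-2*5 + g(-2))² = (-2*5 + (1 - 1*(-2)))² = (-10 + (1 + 2))² = (-10 + 3)² = (-7)² = 49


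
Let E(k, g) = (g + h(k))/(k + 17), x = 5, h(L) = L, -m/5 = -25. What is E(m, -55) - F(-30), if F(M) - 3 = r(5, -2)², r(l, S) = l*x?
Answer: -44553/71 ≈ -627.51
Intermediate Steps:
m = 125 (m = -5*(-25) = 125)
r(l, S) = 5*l (r(l, S) = l*5 = 5*l)
E(k, g) = (g + k)/(17 + k) (E(k, g) = (g + k)/(k + 17) = (g + k)/(17 + k))
F(M) = 628 (F(M) = 3 + (5*5)² = 3 + 25² = 3 + 625 = 628)
E(m, -55) - F(-30) = (-55 + 125)/(17 + 125) - 1*628 = 70/142 - 628 = (1/142)*70 - 628 = 35/71 - 628 = -44553/71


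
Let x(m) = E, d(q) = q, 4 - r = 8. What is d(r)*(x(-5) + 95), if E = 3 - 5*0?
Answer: -392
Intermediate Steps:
r = -4 (r = 4 - 1*8 = 4 - 8 = -4)
E = 3 (E = 3 + 0 = 3)
x(m) = 3
d(r)*(x(-5) + 95) = -4*(3 + 95) = -4*98 = -392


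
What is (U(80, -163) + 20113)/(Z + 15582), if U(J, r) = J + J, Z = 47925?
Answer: 20273/63507 ≈ 0.31922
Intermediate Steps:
U(J, r) = 2*J
(U(80, -163) + 20113)/(Z + 15582) = (2*80 + 20113)/(47925 + 15582) = (160 + 20113)/63507 = 20273*(1/63507) = 20273/63507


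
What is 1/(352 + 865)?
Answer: 1/1217 ≈ 0.00082169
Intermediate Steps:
1/(352 + 865) = 1/1217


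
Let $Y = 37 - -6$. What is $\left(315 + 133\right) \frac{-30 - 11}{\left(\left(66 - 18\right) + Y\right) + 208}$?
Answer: $- \frac{18368}{299} \approx -61.431$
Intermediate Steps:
$Y = 43$ ($Y = 37 + 6 = 43$)
$\left(315 + 133\right) \frac{-30 - 11}{\left(\left(66 - 18\right) + Y\right) + 208} = \left(315 + 133\right) \frac{-30 - 11}{\left(\left(66 - 18\right) + 43\right) + 208} = 448 \left(- \frac{41}{\left(48 + 43\right) + 208}\right) = 448 \left(- \frac{41}{91 + 208}\right) = 448 \left(- \frac{41}{299}\right) = - \frac{18368}{299}$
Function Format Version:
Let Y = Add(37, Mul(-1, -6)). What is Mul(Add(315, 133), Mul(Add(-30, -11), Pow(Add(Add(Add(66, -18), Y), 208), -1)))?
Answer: Rational(-18368, 299) ≈ -61.431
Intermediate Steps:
Y = 43 (Y = Add(37, 6) = 43)
Mul(Add(315, 133), Mul(Add(-30, -11), Pow(Add(Add(Add(66, -18), Y), 208), -1))) = Mul(Add(315, 133), Mul(Add(-30, -11), Pow(Add(Add(Add(66, -18), 43), 208), -1))) = Mul(448, Mul(-41, Pow(Add(Add(48, 43), 208), -1))) = Mul(448, Mul(-41, Pow(Add(91, 208), -1))) = Mul(448, Mul(-41, Pow(299, -1))) = Mul(448, Mul(-41, Rational(1, 299))) = Mul(448, Rational(-41, 299)) = Rational(-18368, 299)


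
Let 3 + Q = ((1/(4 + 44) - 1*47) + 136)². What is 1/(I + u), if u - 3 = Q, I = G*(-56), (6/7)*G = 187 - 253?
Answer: 2304/28193377 ≈ 8.1721e-5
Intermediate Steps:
G = -77 (G = 7*(187 - 253)/6 = (7/6)*(-66) = -77)
I = 4312 (I = -77*(-56) = 4312)
Q = 18251617/2304 (Q = -3 + ((1/(4 + 44) - 1*47) + 136)² = -3 + ((1/48 - 47) + 136)² = -3 + (-2255/48 + 136)² = -3 + (4273/48)² = -3 + 18258529/2304 = 18251617/2304 ≈ 7921.7)
u = 18258529/2304 (u = 3 + 18251617/2304 = 18258529/2304 ≈ 7924.7)
1/(I + u) = 1/(4312 + 18258529/2304) = 1/(28193377/2304) = 2304/28193377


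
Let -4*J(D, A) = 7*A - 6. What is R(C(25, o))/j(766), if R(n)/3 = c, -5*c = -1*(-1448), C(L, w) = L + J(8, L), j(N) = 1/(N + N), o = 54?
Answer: -6655008/5 ≈ -1.3310e+6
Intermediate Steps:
J(D, A) = 3/2 - 7*A/4 (J(D, A) = -(7*A - 6)/4 = -(-6 + 7*A)/4 = 3/2 - 7*A/4)
j(N) = 1/(2*N)
C(L, w) = 3/2 - 3*L/4 (C(L, w) = L + (3/2 - 7*L/4) = 3/2 - 3*L/4)
c = -1448/5 (c = -(-1)*(-1448)/5 = -⅕*1448 = -1448/5 ≈ -289.60)
R(n) = -4344/5 (R(n) = 3*(-1448/5) = -4344/5)
R(C(25, o))/j(766) = -4344/(5*((½)/766)) = -4344/(5*((½)*(1/766))) = -4344/(5*1/1532) = -4344/5*1532 = -6655008/5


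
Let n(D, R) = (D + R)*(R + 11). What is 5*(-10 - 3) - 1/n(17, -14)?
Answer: -584/9 ≈ -64.889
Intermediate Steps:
n(D, R) = (11 + R)*(D + R) (n(D, R) = (D + R)*(11 + R) = (11 + R)*(D + R))
5*(-10 - 3) - 1/n(17, -14) = 5*(-10 - 3) - 1/((-14)² + 11*17 + 11*(-14) + 17*(-14)) = 5*(-13) - 1/(196 + 187 - 154 - 238) = -65 - 1/(-9) = -65 - 1*(-⅑) = -65 + ⅑ = -584/9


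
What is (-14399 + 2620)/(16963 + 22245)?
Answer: -11779/39208 ≈ -0.30042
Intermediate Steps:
(-14399 + 2620)/(16963 + 22245) = -11779/39208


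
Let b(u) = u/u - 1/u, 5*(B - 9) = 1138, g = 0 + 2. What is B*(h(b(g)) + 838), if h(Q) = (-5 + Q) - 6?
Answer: 391573/2 ≈ 1.9579e+5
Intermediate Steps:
g = 2
B = 1183/5 (B = 9 + (1/5)*1138 = 9 + 1138/5 = 1183/5 ≈ 236.60)
b(u) = 1 - 1/u
h(Q) = -11 + Q
B*(h(b(g)) + 838) = 1183*((-11 + (-1 + 2)/2) + 838)/5 = 1183*((-11 + (1/2)*1) + 838)/5 = 1183*((-11 + 1/2) + 838)/5 = 1183*(-21/2 + 838)/5 = (1183/5)*(1655/2) = 391573/2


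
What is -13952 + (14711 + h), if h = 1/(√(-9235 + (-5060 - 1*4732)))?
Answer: 759 - I*√19027/19027 ≈ 759.0 - 0.0072496*I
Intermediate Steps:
h = -I*√19027/19027 (h = 1/(√(-9235 + (-5060 - 4732))) = 1/(√(-9235 - 9792)) = 1/(√(-19027)) = 1/(I*√19027) = -I*√19027/19027 ≈ -0.0072496*I)
-13952 + (14711 + h) = -13952 + (14711 - I*√19027/19027) = 759 - I*√19027/19027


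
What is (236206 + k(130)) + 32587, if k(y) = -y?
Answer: 268663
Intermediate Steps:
(236206 + k(130)) + 32587 = (236206 - 1*130) + 32587 = (236206 - 130) + 32587 = 236076 + 32587 = 268663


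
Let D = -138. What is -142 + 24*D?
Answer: -3454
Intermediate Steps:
-142 + 24*D = -142 + 24*(-138) = -142 - 3312 = -3454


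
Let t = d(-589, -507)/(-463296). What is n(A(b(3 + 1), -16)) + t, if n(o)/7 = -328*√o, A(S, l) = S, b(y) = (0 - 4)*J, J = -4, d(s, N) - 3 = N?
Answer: -177287915/19304 ≈ -9184.0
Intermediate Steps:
d(s, N) = 3 + N
b(y) = 16 (b(y) = (0 - 4)*(-4) = -4*(-4) = 16)
n(o) = -2296*√o (n(o) = 7*(-328*√o) = -2296*√o)
t = 21/19304 (t = (3 - 507)/(-463296) = -504*(-1/463296) = 21/19304 ≈ 0.0010879)
n(A(b(3 + 1), -16)) + t = -2296*√16 + 21/19304 = -2296*4 + 21/19304 = -9184 + 21/19304 = -177287915/19304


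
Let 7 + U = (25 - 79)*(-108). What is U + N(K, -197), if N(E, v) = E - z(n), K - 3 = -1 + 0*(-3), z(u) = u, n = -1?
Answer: 5828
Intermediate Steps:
K = 2 (K = 3 + (-1 + 0*(-3)) = 3 + (-1 + 0) = 3 - 1 = 2)
N(E, v) = 1 + E (N(E, v) = E - 1*(-1) = E + 1 = 1 + E)
U = 5825 (U = -7 + (25 - 79)*(-108) = -7 - 54*(-108) = -7 + 5832 = 5825)
U + N(K, -197) = 5825 + (1 + 2) = 5825 + 3 = 5828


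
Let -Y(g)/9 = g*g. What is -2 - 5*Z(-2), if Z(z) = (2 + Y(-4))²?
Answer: -100822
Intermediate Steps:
Y(g) = -9*g² (Y(g) = -9*g*g = -9*g²)
Z(z) = 20164 (Z(z) = (2 - 9*(-4)²)² = (2 - 9*16)² = (2 - 144)² = (-142)² = 20164)
-2 - 5*Z(-2) = -2 - 5*20164 = -2 - 100820 = -100822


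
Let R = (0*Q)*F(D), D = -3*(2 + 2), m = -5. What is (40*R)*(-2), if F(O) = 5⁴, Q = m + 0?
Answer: 0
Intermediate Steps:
D = -12 (D = -3*4 = -12)
Q = -5 (Q = -5 + 0 = -5)
F(O) = 625
R = 0 (R = (0*(-5))*625 = 0*625 = 0)
(40*R)*(-2) = (40*0)*(-2) = 0*(-2) = 0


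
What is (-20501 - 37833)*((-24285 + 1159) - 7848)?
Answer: 1806837316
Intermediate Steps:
(-20501 - 37833)*((-24285 + 1159) - 7848) = -58334*(-23126 - 7848) = -58334*(-30974) = 1806837316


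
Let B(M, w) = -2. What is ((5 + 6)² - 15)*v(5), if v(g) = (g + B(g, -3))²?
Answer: 954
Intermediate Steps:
v(g) = (-2 + g)² (v(g) = (g - 2)² = (-2 + g)²)
((5 + 6)² - 15)*v(5) = ((5 + 6)² - 15)*(-2 + 5)² = (11² - 15)*3² = (121 - 15)*9 = 106*9 = 954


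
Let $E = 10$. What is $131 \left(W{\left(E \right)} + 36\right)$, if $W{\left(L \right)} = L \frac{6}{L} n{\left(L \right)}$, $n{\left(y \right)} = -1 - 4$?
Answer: $786$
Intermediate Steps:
$n{\left(y \right)} = -5$ ($n{\left(y \right)} = -1 - 4 = -5$)
$W{\left(L \right)} = -30$ ($W{\left(L \right)} = L \frac{6}{L} \left(-5\right) = 6 \left(-5\right) = -30$)
$131 \left(W{\left(E \right)} + 36\right) = 131 \left(-30 + 36\right) = 131 \cdot 6 = 786$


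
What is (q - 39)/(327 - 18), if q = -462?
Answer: -167/103 ≈ -1.6214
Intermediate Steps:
(q - 39)/(327 - 18) = (-462 - 39)/(327 - 18) = -501/309 = -501*1/309 = -167/103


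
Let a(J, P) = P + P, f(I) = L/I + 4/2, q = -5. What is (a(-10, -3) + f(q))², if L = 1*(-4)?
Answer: 256/25 ≈ 10.240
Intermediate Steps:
L = -4
f(I) = 2 - 4/I (f(I) = -4/I + 4/2 = -4/I + 4*(½) = -4/I + 2 = 2 - 4/I)
a(J, P) = 2*P
(a(-10, -3) + f(q))² = (2*(-3) + (2 - 4/(-5)))² = (-6 + (2 - 4*(-⅕)))² = (-6 + (2 + ⅘))² = (-6 + 14/5)² = (-16/5)² = 256/25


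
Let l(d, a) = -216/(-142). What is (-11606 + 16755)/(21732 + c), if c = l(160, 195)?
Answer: 365579/1543080 ≈ 0.23692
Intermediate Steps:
l(d, a) = 108/71 (l(d, a) = -216*(-1/142) = 108/71)
c = 108/71 ≈ 1.5211
(-11606 + 16755)/(21732 + c) = (-11606 + 16755)/(21732 + 108/71) = 5149/(1543080/71) = 5149*(71/1543080) = 365579/1543080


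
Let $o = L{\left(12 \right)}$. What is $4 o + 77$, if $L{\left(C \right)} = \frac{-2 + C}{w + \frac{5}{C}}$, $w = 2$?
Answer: $\frac{2713}{29} \approx 93.552$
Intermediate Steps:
$L{\left(C \right)} = \frac{-2 + C}{2 + \frac{5}{C}}$
$o = \frac{120}{29}$ ($o = \frac{12 \left(-2 + 12\right)}{5 + 2 \cdot 12} = 12 \frac{1}{5 + 24} \cdot 10 = 12 \cdot \frac{1}{29} \cdot 10 = \frac{120}{29} \approx 4.1379$)
$4 o + 77 = 4 \cdot \frac{120}{29} + 77 = \frac{480}{29} + 77 = \frac{2713}{29}$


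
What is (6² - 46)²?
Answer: 100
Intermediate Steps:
(6² - 46)² = (36 - 46)² = (-10)² = 100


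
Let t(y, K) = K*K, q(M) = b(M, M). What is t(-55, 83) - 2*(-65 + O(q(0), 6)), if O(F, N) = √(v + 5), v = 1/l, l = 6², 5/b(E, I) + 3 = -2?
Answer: 7019 - √181/3 ≈ 7014.5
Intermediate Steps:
b(E, I) = -1 (b(E, I) = 5/(-3 - 2) = 5/(-5) = 5*(-⅕) = -1)
l = 36
q(M) = -1
v = 1/36 ≈ 0.027778
O(F, N) = √181/6 (O(F, N) = √(1/36 + 5) = √(181/36) = √181/6)
t(y, K) = K²
t(-55, 83) - 2*(-65 + O(q(0), 6)) = 83² - 2*(-65 + √181/6) = 6889 + (130 - √181/3) = 7019 - √181/3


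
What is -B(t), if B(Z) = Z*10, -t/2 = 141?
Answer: 2820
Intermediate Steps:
t = -282 (t = -2*141 = -282)
B(Z) = 10*Z
-B(t) = -10*(-282) = -1*(-2820) = 2820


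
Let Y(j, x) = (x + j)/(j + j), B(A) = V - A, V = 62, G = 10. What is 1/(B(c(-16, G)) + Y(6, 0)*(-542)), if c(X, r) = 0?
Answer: -1/209 ≈ -0.0047847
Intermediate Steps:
B(A) = 62 - A
Y(j, x) = (j + x)/(2*j) (Y(j, x) = (j + x)/((2*j)) = (j + x)*(1/(2*j)) = (j + x)/(2*j))
1/(B(c(-16, G)) + Y(6, 0)*(-542)) = 1/((62 - 1*0) + ((1/2)*(6 + 0)/6)*(-542)) = 1/((62 + 0) + ((1/2)*(1/6)*6)*(-542)) = 1/(62 + (1/2)*(-542)) = 1/(62 - 271) = 1/(-209) = -1/209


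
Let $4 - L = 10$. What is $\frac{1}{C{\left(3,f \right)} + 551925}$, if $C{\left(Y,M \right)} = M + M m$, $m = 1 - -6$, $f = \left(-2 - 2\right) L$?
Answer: $\frac{1}{552117} \approx 1.8112 \cdot 10^{-6}$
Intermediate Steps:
$L = -6$ ($L = 4 - 10 = -6$)
$f = 24$ ($f = \left(-2 - 2\right) \left(-6\right) = \left(-4\right) \left(-6\right) = 24$)
$m = 7$ ($m = 1 + 6 = 7$)
$C{\left(Y,M \right)} = 8 M$ ($C{\left(Y,M \right)} = M + M 7 = M + 7 M = 8 M$)
$\frac{1}{C{\left(3,f \right)} + 551925} = \frac{1}{8 \cdot 24 + 551925} = \frac{1}{192 + 551925} = \frac{1}{552117}$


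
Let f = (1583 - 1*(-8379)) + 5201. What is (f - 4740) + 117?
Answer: 10540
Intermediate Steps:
f = 15163 (f = (1583 + 8379) + 5201 = 9962 + 5201 = 15163)
(f - 4740) + 117 = (15163 - 4740) + 117 = 10423 + 117 = 10540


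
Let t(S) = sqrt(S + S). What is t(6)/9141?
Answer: 2*sqrt(3)/9141 ≈ 0.00037896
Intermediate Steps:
t(S) = sqrt(2)*sqrt(S) (t(S) = sqrt(2*S) = sqrt(2)*sqrt(S))
t(6)/9141 = (sqrt(2)*sqrt(6))/9141 = (2*sqrt(3))*(1/9141) = 2*sqrt(3)/9141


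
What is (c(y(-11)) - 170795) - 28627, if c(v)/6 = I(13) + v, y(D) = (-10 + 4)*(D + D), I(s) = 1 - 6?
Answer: -198660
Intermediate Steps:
I(s) = -5
y(D) = -12*D
c(v) = -30 + 6*v (c(v) = 6*(-5 + v) = -30 + 6*v)
(c(y(-11)) - 170795) - 28627 = ((-30 + 6*(-12*(-11))) - 170795) - 28627 = ((-30 + 6*132) - 170795) - 28627 = ((-30 + 792) - 170795) - 28627 = (762 - 170795) - 28627 = -170033 - 28627 = -198660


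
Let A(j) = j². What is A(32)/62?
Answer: 512/31 ≈ 16.516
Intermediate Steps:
A(32)/62 = 32²/62 = 1024*(1/62) = 512/31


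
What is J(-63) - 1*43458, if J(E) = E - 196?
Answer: -43717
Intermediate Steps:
J(E) = -196 + E
J(-63) - 1*43458 = (-196 - 63) - 1*43458 = -259 - 43458 = -43717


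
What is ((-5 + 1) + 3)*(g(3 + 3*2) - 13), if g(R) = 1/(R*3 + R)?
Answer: 467/36 ≈ 12.972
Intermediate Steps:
g(R) = 1/(4*R) (g(R) = 1/(3*R + R) = 1/(4*R))
((-5 + 1) + 3)*(g(3 + 3*2) - 13) = ((-5 + 1) + 3)*(1/(4*(3 + 3*2)) - 13) = (-4 + 3)*(1/(4*(3 + 6)) - 13) = -((¼)/9 - 13) = -((¼)*(⅑) - 13) = -(1/36 - 13) = -1*(-467/36) = 467/36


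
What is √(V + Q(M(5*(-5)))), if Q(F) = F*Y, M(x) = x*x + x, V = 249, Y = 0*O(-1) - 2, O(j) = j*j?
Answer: I*√951 ≈ 30.838*I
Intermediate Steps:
O(j) = j²
Y = -2 (Y = 0*(-1)² - 2 = 0*1 - 2 = 0 - 2 = -2)
M(x) = x + x² (M(x) = x² + x = x + x²)
Q(F) = -2*F (Q(F) = F*(-2) = -2*F)
√(V + Q(M(5*(-5)))) = √(249 - 2*5*(-5)*(1 + 5*(-5))) = √(249 - (-50)*(1 - 25)) = √(249 - (-50)*(-24)) = √(249 - 2*600) = √(249 - 1200) = √(-951) = I*√951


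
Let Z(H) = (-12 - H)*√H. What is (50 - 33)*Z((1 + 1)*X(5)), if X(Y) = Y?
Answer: -374*√10 ≈ -1182.7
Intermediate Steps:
Z(H) = √H*(-12 - H)
(50 - 33)*Z((1 + 1)*X(5)) = (50 - 33)*(√((1 + 1)*5)*(-12 - (1 + 1)*5)) = 17*(√(2*5)*(-12 - 2*5)) = 17*(√10*(-12 - 1*10)) = 17*(√10*(-12 - 10)) = 17*(√10*(-22)) = 17*(-22*√10) = -374*√10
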